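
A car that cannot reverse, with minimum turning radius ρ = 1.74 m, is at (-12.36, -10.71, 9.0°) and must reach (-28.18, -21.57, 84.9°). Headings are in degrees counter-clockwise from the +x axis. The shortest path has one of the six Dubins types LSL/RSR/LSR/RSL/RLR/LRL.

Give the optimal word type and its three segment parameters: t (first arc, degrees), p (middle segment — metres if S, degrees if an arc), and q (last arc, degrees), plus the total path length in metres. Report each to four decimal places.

Let ψ = atan2(Δy, Δx) = atan2(-10.86, -15.82) = -145.5315° be the start→goal bearing.
Normalize: d = |goal − start| / ρ = 19.188851/1.74 = 11.028075, α = (θ_start − ψ) mod 360° = 154.5315° = 2.697083 rad, β = (θ_goal − ψ) mod 360° = 230.4315° = 4.021788 rad.
Common terms: sin α = 0.430015, cos α = -0.902822, sin β = -0.770863, cos β = -0.637001, cos(α−β) = 0.243615, d² = 121.618444. Work in radians in the unit-radius frame; every candidate has L = ρ·(t + p + q).
LSL: p² = 2 + d² − 2cos(α−β) + 2d(sin α − sin β) = 149.617972; p = √p² = 12.231843; φ = atan2(cos β − cos α, d + sin α − sin β) = 0.021734 rad; t = (φ − α) mod 2π = 3.607836 rad, q = (β − φ) mod 2π = 4.000054 rad → L = 1.74·(3.607836 + 12.231843 + 4.000054) = 1.74·19.839733 = 34.521135 m
RSR: p² = 2 + d² − 2cos(α−β) + 2d(sin β − sin α) = 96.644455; p = √p² = 9.830791; φ = atan2(cos α − cos β, d − sin α + sin β) = -0.027043 rad; t = (α − φ) mod 2π = 2.724126 rad, q = (φ − β) mod 2π = 2.234355 rad → L = 1.74·(2.724126 + 9.830791 + 2.234355) = 1.74·14.789272 = 25.733333 m
LSR: p² = d² − 2 + 2cos(α−β) + 2d(sin α + sin β) = 112.587886; p = √p² = 10.610744; φ = atan2(−cos α − cos β, d + sin α + sin β) − atan2(−2, p) = 0.329398 rad; t = (φ − α) mod 2π = 3.915501 rad, q = (φ − β) mod 2π = 2.590796 rad → L = 1.74·(3.915501 + 10.610744 + 2.590796) = 1.74·17.117041 = 29.783651 m
RSL: p² = d² − 2 + 2cos(α−β) − 2d(sin α + sin β) = 127.623462; p = √p² = 11.297055; φ = atan2(cos α + cos β, d − sin α − sin β) − atan2(2, p) = -0.309844 rad; t = (α − φ) mod 2π = 3.006927 rad, q = (β − φ) mod 2π = 4.331632 rad → L = 1.74·(3.006927 + 11.297055 + 4.331632) = 1.74·18.635614 = 32.425968 m
RLR: c = (6 − d² + 2cos(α−β) + 2d(sin α − sin β))/8 = -11.080557, |c| > 1 → infeasible
LRL: c = (6 − d² + 2cos(α−β) − 2d(sin α − sin β))/8 = -17.702246, |c| > 1 → infeasible
Shortest: RSR with L = 25.733333 m ≈ 25.7333 m
Convert RSR to answer units (arcs ×180/π): t = 2.724126·180/π = 156.0809°, p = ρ·p = 1.74·9.830791 = 17.1056 m, q = 2.234355·180/π = 128.0191°, L = 25.7333 m.

RSR: t = 156.0809°, p = 17.1056 m, q = 128.0191°, L = 25.7333 m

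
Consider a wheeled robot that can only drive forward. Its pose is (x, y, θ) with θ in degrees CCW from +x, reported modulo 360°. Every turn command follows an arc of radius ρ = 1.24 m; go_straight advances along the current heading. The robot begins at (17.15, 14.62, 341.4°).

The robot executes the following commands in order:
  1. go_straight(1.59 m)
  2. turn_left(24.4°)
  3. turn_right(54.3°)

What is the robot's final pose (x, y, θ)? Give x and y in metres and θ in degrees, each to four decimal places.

(20.2318, 13.6424, 311.5000°)

set_pose: (x, y, θ) = (17.1500, 14.6200, 341.4000°), ρ = 1.24
go_straight(1.59): x += 1.59·cos θ, y += 1.59·sin θ → (18.6570, 14.1129, 341.4000°)
turn_left(24.4°): centre at ρ to the left, rotate +24.4° → (19.1778, 14.0544, 365.8000° ≡ 5.8000°)
turn_right(54.3°): centre at ρ to the right, rotate −54.3° → (20.2318, 13.6424, -48.5000° ≡ 311.5000°)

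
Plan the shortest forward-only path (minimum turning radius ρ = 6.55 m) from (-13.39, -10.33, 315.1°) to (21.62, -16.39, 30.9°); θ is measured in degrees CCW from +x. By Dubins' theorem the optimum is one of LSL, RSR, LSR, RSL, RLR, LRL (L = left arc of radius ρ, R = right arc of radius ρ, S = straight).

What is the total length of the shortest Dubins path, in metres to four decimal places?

Let ψ = atan2(Δy, Δx) = atan2(-6.06, 35.01) = -9.8202° be the start→goal bearing.
Normalize: d = |goal − start| / ρ = 35.530602/6.55 = 5.424519, α = (θ_start − ψ) mod 360° = 324.9202° = 5.670928 rad, β = (θ_goal − ψ) mod 360° = 40.7202° = 0.710702 rad.
Common terms: sin α = -0.574717, cos α = 0.818353, sin β = 0.652366, cos β = 0.757904, cos(α−β) = 0.245307, d² = 29.425411. Work in radians in the unit-radius frame; every candidate has L = ρ·(t + p + q).
LSL: p² = 2 + d² − 2cos(α−β) + 2d(sin α − sin β) = 17.622132; p = √p² = 4.197872; φ = atan2(cos β − cos α, d + sin α − sin β) = -0.014400 rad; t = (φ − α) mod 2π = 0.597857 rad, q = (β − φ) mod 2π = 0.725102 rad → L = 6.55·(0.597857 + 4.197872 + 0.725102) = 6.55·5.520832 = 36.161449 m
RSR: p² = 2 + d² − 2cos(α−β) + 2d(sin β − sin α) = 44.247461; p = √p² = 6.651877; φ = atan2(cos α − cos β, d − sin α + sin β) = 0.009088 rad; t = (α − φ) mod 2π = 5.661840 rad, q = (φ − β) mod 2π = 5.581571 rad → L = 6.55·(5.661840 + 6.651877 + 5.581571) = 6.55·17.895288 = 117.214133 m
LSR: p² = d² − 2 + 2cos(α−β) + 2d(sin α + sin β) = 28.758447; p = √p² = 5.362690; φ = atan2(−cos α − cos β, d + sin α + sin β) − atan2(−2, p) = 0.077963 rad; t = (φ − α) mod 2π = 0.690221 rad, q = (φ − β) mod 2π = 5.650446 rad → L = 6.55·(0.690221 + 5.362690 + 5.650446) = 6.55·11.703357 = 76.656991 m
RSL: p² = d² − 2 + 2cos(α−β) − 2d(sin α + sin β) = 27.073605; p = √p² = 5.203230; φ = atan2(cos α + cos β, d − sin α − sin β) − atan2(2, p) = -0.080287 rad; t = (α − φ) mod 2π = 5.751214 rad, q = (β − φ) mod 2π = 0.790988 rad → L = 6.55·(5.751214 + 5.203230 + 0.790988) = 6.55·11.745433 = 76.932585 m
RLR: c = (6 − d² + 2cos(α−β) + 2d(sin α − sin β))/8 = -4.530933, |c| > 1 → infeasible
LRL: c = (6 − d² + 2cos(α−β) − 2d(sin α − sin β))/8 = -1.202766, |c| > 1 → infeasible
Shortest: LSL with L = 36.161449 m ≈ 36.1614 m

36.1614 m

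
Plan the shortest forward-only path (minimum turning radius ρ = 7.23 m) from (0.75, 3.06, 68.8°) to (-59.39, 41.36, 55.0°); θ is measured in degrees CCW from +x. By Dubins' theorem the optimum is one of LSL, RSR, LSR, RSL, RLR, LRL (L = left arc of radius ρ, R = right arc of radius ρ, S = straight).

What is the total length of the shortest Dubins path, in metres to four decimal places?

80.1686 m

Let ψ = atan2(Δy, Δx) = atan2(38.30, -60.14) = 147.5091° be the start→goal bearing.
Normalize: d = |goal − start| / ρ = 71.300137/7.23 = 9.861706, α = (θ_start − ψ) mod 360° = 281.2909° = 4.909453 rad, β = (θ_goal − ψ) mod 360° = 267.4909° = 4.668597 rad.
Common terms: sin α = -0.980646, cos α = 0.195791, sin β = -0.999041, cos β = -0.043778, cos(α−β) = 0.971134, d² = 97.253254. Work in radians in the unit-radius frame; every candidate has L = ρ·(t + p + q).
LSL: p² = 2 + d² − 2cos(α−β) + 2d(sin α − sin β) = 97.673809; p = √p² = 9.883006; φ = atan2(cos β − cos α, d + sin α − sin β) = -0.024243 rad; t = (φ − α) mod 2π = 1.349490 rad, q = (β − φ) mod 2π = 4.692840 rad → L = 7.23·(1.349490 + 9.883006 + 4.692840) = 7.23·15.925336 = 115.140179 m
RSR: p² = 2 + d² − 2cos(α−β) + 2d(sin β − sin α) = 96.948162; p = √p² = 9.846226; φ = atan2(cos α − cos β, d − sin α + sin β) = 0.024333 rad; t = (α − φ) mod 2π = 4.885119 rad, q = (φ − β) mod 2π = 1.638922 rad → L = 7.23·(4.885119 + 9.846226 + 1.638922) = 7.23·16.370266 = 118.357027 m
LSR: p² = d² − 2 + 2cos(α−β) + 2d(sin α + sin β) = 58.149338; p = √p² = 7.625571; φ = atan2(−cos α − cos β, d + sin α + sin β) − atan2(−2, p) = 0.237215 rad; t = (φ − α) mod 2π = 1.610947 rad, q = (φ − β) mod 2π = 1.851803 rad → L = 7.23·(1.610947 + 7.625571 + 1.851803) = 7.23·11.088321 = 80.168563 m
RSL: p² = d² − 2 + 2cos(α−β) − 2d(sin α + sin β) = 136.241706; p = √p² = 11.672262; φ = atan2(cos α + cos β, d − sin α − sin β) − atan2(2, p) = -0.156862 rad; t = (α − φ) mod 2π = 5.066314 rad, q = (β − φ) mod 2π = 4.825459 rad → L = 7.23·(5.066314 + 11.672262 + 4.825459) = 7.23·21.564036 = 155.907977 m
RLR: c = (6 − d² + 2cos(α−β) + 2d(sin α − sin β))/8 = -11.118520, |c| > 1 → infeasible
LRL: c = (6 − d² + 2cos(α−β) − 2d(sin α − sin β))/8 = -11.209226, |c| > 1 → infeasible
Shortest: LSR with L = 80.168563 m ≈ 80.1686 m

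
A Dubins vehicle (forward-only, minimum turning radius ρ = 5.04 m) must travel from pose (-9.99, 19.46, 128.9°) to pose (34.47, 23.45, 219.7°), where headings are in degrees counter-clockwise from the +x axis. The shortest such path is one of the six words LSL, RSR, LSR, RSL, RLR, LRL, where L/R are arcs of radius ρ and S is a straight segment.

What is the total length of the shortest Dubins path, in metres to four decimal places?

61.2935 m

Let ψ = atan2(Δy, Δx) = atan2(3.99, 44.46) = 5.1282° be the start→goal bearing.
Normalize: d = |goal − start| / ρ = 44.638679/5.04 = 8.856881, α = (θ_start − ψ) mod 360° = 123.7718° = 2.160226 rad, β = (θ_goal − ψ) mod 360° = 214.5718° = 3.744985 rad.
Common terms: sin α = 0.831258, cos α = -0.555887, sin β = -0.567439, cos β = -0.823416, cos(α−β) = -0.013962, d² = 78.444338. Work in radians in the unit-radius frame; every candidate has L = ρ·(t + p + q).
LSL: p² = 2 + d² − 2cos(α−β) + 2d(sin α − sin β) = 105.248443; p = √p² = 10.259066; φ = atan2(cos β − cos α, d + sin α − sin β) = -0.026080 rad; t = (φ − α) mod 2π = 4.096879 rad, q = (β − φ) mod 2π = 3.771065 rad → L = 5.04·(4.096879 + 10.259066 + 3.771065) = 5.04·18.127011 = 91.360134 m
RSR: p² = 2 + d² − 2cos(α−β) + 2d(sin β − sin α) = 55.696082; p = √p² = 7.462981; φ = atan2(cos α − cos β, d − sin α + sin β) = 0.035855 rad; t = (α − φ) mod 2π = 2.124370 rad, q = (φ − β) mod 2π = 2.574056 rad → L = 5.04·(2.124370 + 7.462981 + 2.574056) = 5.04·12.161407 = 61.293492 m
LSR: p² = d² − 2 + 2cos(α−β) + 2d(sin α + sin β) = 81.089648; p = √p² = 9.004979; φ = atan2(−cos α − cos β, d + sin α + sin β) − atan2(−2, p) = 0.368642 rad; t = (φ − α) mod 2π = 4.491602 rad, q = (φ − β) mod 2π = 2.906843 rad → L = 5.04·(4.491602 + 9.004979 + 2.906843) = 5.04·16.403424 = 82.673257 m
RSL: p² = d² − 2 + 2cos(α−β) − 2d(sin α + sin β) = 71.743180; p = √p² = 8.470135; φ = atan2(cos α + cos β, d − sin α − sin β) − atan2(2, p) = -0.391033 rad; t = (α − φ) mod 2π = 2.551258 rad, q = (β − φ) mod 2π = 4.136017 rad → L = 5.04·(2.551258 + 8.470135 + 4.136017) = 5.04·15.157410 = 76.393345 m
RLR: c = (6 − d² + 2cos(α−β) + 2d(sin α − sin β))/8 = -5.962010, |c| > 1 → infeasible
LRL: c = (6 − d² + 2cos(α−β) − 2d(sin α − sin β))/8 = -12.156055, |c| > 1 → infeasible
Shortest: RSR with L = 61.293492 m ≈ 61.2935 m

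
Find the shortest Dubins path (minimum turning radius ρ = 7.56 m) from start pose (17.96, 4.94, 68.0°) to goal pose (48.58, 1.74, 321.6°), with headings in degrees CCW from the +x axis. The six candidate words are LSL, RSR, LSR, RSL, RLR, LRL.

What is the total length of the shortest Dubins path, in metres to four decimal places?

Let ψ = atan2(Δy, Δx) = atan2(-3.20, 30.62) = -5.9661° be the start→goal bearing.
Normalize: d = |goal − start| / ρ = 30.786757/7.56 = 4.072322, α = (θ_start − ψ) mod 360° = 73.9661° = 1.290953 rad, β = (θ_goal − ψ) mod 360° = 327.5661° = 5.717108 rad.
Common terms: sin α = 0.961099, cos α = 0.276205, sin β = -0.536326, cos β = 0.844011, cos(α−β) = -0.282341, d² = 16.583809. Work in radians in the unit-radius frame; every candidate has L = ρ·(t + p + q).
LSL: p² = 2 + d² − 2cos(α−β) + 2d(sin α − sin β) = 31.344481; p = √p² = 5.598614; φ = atan2(cos β − cos α, d + sin α − sin β) = 0.101594 rad; t = (φ − α) mod 2π = 5.093826 rad, q = (β − φ) mod 2π = 5.615514 rad → L = 7.56·(5.093826 + 5.598614 + 5.615514) = 7.56·16.307954 = 123.288136 m
RSR: p² = 2 + d² − 2cos(α−β) + 2d(sin β − sin α) = 6.952504; p = √p² = 2.636760; φ = atan2(cos α − cos β, d − sin α + sin β) = -0.217042 rad; t = (α − φ) mod 2π = 1.507995 rad, q = (φ − β) mod 2π = 0.349035 rad → L = 7.56·(1.507995 + 2.636760 + 0.349035) = 7.56·4.493790 = 33.973055 m
LSR: p² = d² − 2 + 2cos(α−β) + 2d(sin α + sin β) = 17.478752; p = √p² = 4.180760; φ = atan2(−cos α − cos β, d + sin α + sin β) − atan2(−2, p) = 0.202075 rad; t = (φ − α) mod 2π = 5.194307 rad, q = (φ − β) mod 2π = 0.768152 rad → L = 7.56·(5.194307 + 4.180760 + 0.768152) = 7.56·10.143219 = 76.682738 m
RSL: p² = d² − 2 + 2cos(α−β) − 2d(sin α + sin β) = 10.559501; p = √p² = 3.249539; φ = atan2(cos α + cos β, d − sin α − sin β) − atan2(2, p) = -0.253747 rad; t = (α − φ) mod 2π = 1.544700 rad, q = (β − φ) mod 2π = 5.970855 rad → L = 7.56·(1.544700 + 3.249539 + 5.970855) = 7.56·10.765093 = 81.384104 m
RLR: c = (6 − d² + 2cos(α−β) + 2d(sin α − sin β))/8 = 0.130937; p = 2π − arccos c = 4.843703 rad; φ = atan2(cos α − cos β, d − sin α + sin β) = -0.217042 rad; t = (α − φ + p/2) mod 2π = 3.929847 rad, q = (α − β − t + p) mod 2π = 2.770887 rad → L = 7.56·(3.929847 + 4.843703 + 2.770887) = 7.56·11.544436 = 87.275940 m
LRL: c = (6 − d² + 2cos(α−β) − 2d(sin α − sin β))/8 = -2.918060, |c| > 1 → infeasible
Shortest: RSR with L = 33.973055 m ≈ 33.9731 m

33.9731 m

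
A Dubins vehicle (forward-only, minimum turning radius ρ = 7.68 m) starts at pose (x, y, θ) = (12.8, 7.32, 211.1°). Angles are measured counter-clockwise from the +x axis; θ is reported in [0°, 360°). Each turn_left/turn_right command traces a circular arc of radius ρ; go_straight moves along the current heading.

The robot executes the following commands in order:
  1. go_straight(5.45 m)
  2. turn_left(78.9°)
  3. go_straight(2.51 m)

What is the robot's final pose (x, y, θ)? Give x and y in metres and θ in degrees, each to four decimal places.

(5.7420, -7.0566, 290.0000°)

set_pose: (x, y, θ) = (12.8000, 7.3200, 211.1000°), ρ = 7.68
go_straight(5.45): x += 5.45·cos θ, y += 5.45·sin θ → (8.1333, 4.5049, 211.1000°)
turn_left(78.9°): centre at ρ to the left, rotate +78.9° → (4.8835, -4.6980, 290.0000°)
go_straight(2.51): x += 2.51·cos θ, y += 2.51·sin θ → (5.7420, -7.0566, 290.0000°)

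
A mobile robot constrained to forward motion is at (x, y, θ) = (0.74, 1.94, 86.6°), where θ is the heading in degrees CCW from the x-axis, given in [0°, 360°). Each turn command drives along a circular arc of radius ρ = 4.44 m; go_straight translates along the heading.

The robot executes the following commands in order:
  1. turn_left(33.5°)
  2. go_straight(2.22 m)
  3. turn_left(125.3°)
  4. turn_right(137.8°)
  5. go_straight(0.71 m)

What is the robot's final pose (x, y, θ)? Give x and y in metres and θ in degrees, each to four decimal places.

(-17.3264, 7.1548, 107.6000°)

set_pose: (x, y, θ) = (0.7400, 1.9400, 86.6000°), ρ = 4.44
turn_left(33.5°): centre at ρ to the left, rotate +33.5° → (0.1491, 4.4300, 120.1000°)
go_straight(2.22): x += 2.22·cos θ, y += 2.22·sin θ → (-0.9643, 6.3507, 120.1000°)
turn_left(125.3°): centre at ρ to the left, rotate +125.3° → (-8.8425, 5.9722, 245.4000°)
turn_right(137.8°): centre at ρ to the right, rotate −137.8° → (-17.1117, 6.4780, 107.6000°)
go_straight(0.71): x += 0.71·cos θ, y += 0.71·sin θ → (-17.3264, 7.1548, 107.6000°)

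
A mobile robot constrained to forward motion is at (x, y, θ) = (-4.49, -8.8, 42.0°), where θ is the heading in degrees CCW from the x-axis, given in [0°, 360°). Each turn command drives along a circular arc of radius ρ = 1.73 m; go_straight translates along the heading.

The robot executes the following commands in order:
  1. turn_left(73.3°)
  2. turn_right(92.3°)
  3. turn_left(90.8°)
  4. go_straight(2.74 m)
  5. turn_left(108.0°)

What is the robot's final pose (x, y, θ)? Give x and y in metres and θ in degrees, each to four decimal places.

(-6.1302, 0.9459, 221.8000°)

set_pose: (x, y, θ) = (-4.4900, -8.8000, 42.0000°), ρ = 1.73
turn_left(73.3°): centre at ρ to the left, rotate +73.3° → (-4.0835, -6.7750, 115.3000°)
turn_right(92.3°): centre at ρ to the right, rotate −92.3° → (-3.1954, -4.4432, 23.0000°)
turn_left(90.8°): centre at ρ to the left, rotate +90.8° → (-2.2885, -2.1526, 113.8000°)
go_straight(2.74): x += 2.74·cos θ, y += 2.74·sin θ → (-3.3942, 0.3544, 113.8000°)
turn_left(108.0°): centre at ρ to the left, rotate +108.0° → (-6.1302, 0.9459, 221.8000°)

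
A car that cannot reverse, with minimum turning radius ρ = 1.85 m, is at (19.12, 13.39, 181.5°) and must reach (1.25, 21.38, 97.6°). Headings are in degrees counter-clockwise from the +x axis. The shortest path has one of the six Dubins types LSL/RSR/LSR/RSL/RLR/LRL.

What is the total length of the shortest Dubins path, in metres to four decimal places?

19.9248 m

Let ψ = atan2(Δy, Δx) = atan2(7.99, -17.87) = 155.9097° be the start→goal bearing.
Normalize: d = |goal − start| / ρ = 19.574907/1.85 = 10.581031, α = (θ_start − ψ) mod 360° = 25.5903° = 0.446635 rad, β = (θ_goal − ψ) mod 360° = 301.6903° = 5.265489 rad.
Common terms: sin α = 0.431933, cos α = 0.901906, sin β = -0.850900, cos β = 0.525327, cos(α−β) = 0.106264, d² = 111.958218. Work in radians in the unit-radius frame; every candidate has L = ρ·(t + p + q).
LSL: p² = 2 + d² − 2cos(α−β) + 2d(sin α − sin β) = 140.893081; p = √p² = 11.869839; φ = atan2(cos β − cos α, d + sin α − sin β) = -0.031731 rad; t = (φ − α) mod 2π = 5.804820 rad, q = (β − φ) mod 2π = 5.297220 rad → L = 1.85·(5.804820 + 11.869839 + 5.297220) = 1.85·22.971879 = 42.497975 m
RSR: p² = 2 + d² − 2cos(α−β) + 2d(sin β − sin α) = 86.598298; p = √p² = 9.305821; φ = atan2(cos α − cos β, d − sin α + sin β) = 0.040478 rad; t = (α − φ) mod 2π = 0.406157 rad, q = (φ − β) mod 2π = 1.058175 rad → L = 1.85·(0.406157 + 9.305821 + 1.058175) = 1.85·10.770152 = 19.924781 m
LSR: p² = d² − 2 + 2cos(α−β) + 2d(sin α + sin β) = 101.304531; p = √p² = 10.065015; φ = atan2(−cos α − cos β, d + sin α + sin β) − atan2(−2, p) = 0.056619 rad; t = (φ − α) mod 2π = 5.893169 rad, q = (φ − β) mod 2π = 1.074315 rad → L = 1.85·(5.893169 + 10.065015 + 1.074315) = 1.85·17.032499 = 31.510124 m
RSL: p² = d² − 2 + 2cos(α−β) − 2d(sin α + sin β) = 119.036961; p = √p² = 10.910406; φ = atan2(cos α + cos β, d − sin α − sin β) − atan2(2, p) = -0.052271 rad; t = (α − φ) mod 2π = 0.498905 rad, q = (β − φ) mod 2π = 5.317759 rad → L = 1.85·(0.498905 + 10.910406 + 5.317759) = 1.85·16.727071 = 30.945081 m
RLR: c = (6 − d² + 2cos(α−β) + 2d(sin α − sin β))/8 = -9.824787, |c| > 1 → infeasible
LRL: c = (6 − d² + 2cos(α−β) − 2d(sin α − sin β))/8 = -16.611635, |c| > 1 → infeasible
Shortest: RSR with L = 19.924781 m ≈ 19.9248 m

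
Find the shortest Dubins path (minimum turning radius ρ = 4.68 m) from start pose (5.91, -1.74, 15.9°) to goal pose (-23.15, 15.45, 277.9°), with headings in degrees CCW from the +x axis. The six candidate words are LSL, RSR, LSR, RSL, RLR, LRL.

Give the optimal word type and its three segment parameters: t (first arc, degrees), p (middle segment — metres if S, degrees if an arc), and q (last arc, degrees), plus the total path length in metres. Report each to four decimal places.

LSL: t = 134.1537°, p = 26.7080 m, q = 127.8463°, L = 48.1085 m

Let ψ = atan2(Δy, Δx) = atan2(17.19, -29.06) = 149.3942° be the start→goal bearing.
Normalize: d = |goal − start| / ρ = 33.763585/4.68 = 7.214441, α = (θ_start − ψ) mod 360° = 226.5058° = 3.953272 rad, β = (θ_goal − ψ) mod 360° = 128.5058° = 2.242849 rad.
Common terms: sin α = -0.725444, cos α = -0.688281, sin β = 0.782545, cos β = -0.622594, cos(α−β) = -0.139173, d² = 52.048164. Work in radians in the unit-radius frame; every candidate has L = ρ·(t + p + q).
LSL: p² = 2 + d² − 2cos(α−β) + 2d(sin α − sin β) = 32.567911; p = √p² = 5.706830; φ = atan2(cos β − cos α, d + sin α − sin β) = 0.011511 rad; t = (φ − α) mod 2π = 2.341424 rad, q = (β − φ) mod 2π = 2.231339 rad → L = 4.68·(2.341424 + 5.706830 + 2.231339) = 4.68·10.279593 = 48.108495 m
RSR: p² = 2 + d² − 2cos(α−β) + 2d(sin β − sin α) = 76.085109; p = √p² = 8.722678; φ = atan2(cos α − cos β, d − sin α + sin β) = -0.007531 rad; t = (α − φ) mod 2π = 3.960803 rad, q = (φ − β) mod 2π = 4.032805 rad → L = 4.68·(3.960803 + 8.722678 + 4.032805) = 4.68·16.716286 = 78.232218 m
LSR: p² = d² − 2 + 2cos(α−β) + 2d(sin α + sin β) = 50.593726; p = √p² = 7.112927; φ = atan2(−cos α − cos β, d + sin α + sin β) − atan2(−2, p) = 0.452460 rad; t = (φ − α) mod 2π = 2.782373 rad, q = (φ − β) mod 2π = 4.492796 rad → L = 4.68·(2.782373 + 7.112927 + 4.492796) = 4.68·14.388096 = 67.336290 m
RSL: p² = d² − 2 + 2cos(α−β) − 2d(sin α + sin β) = 48.945909; p = √p² = 6.996135; φ = atan2(cos α + cos β, d − sin α − sin β) − atan2(2, p) = -0.459589 rad; t = (α − φ) mod 2π = 4.412861 rad, q = (β − φ) mod 2π = 2.702438 rad → L = 4.68·(4.412861 + 6.996135 + 2.702438) = 4.68·14.111434 = 66.041513 m
RLR: c = (6 − d² + 2cos(α−β) + 2d(sin α − sin β))/8 = -8.510639, |c| > 1 → infeasible
LRL: c = (6 − d² + 2cos(α−β) − 2d(sin α − sin β))/8 = -3.070989, |c| > 1 → infeasible
Shortest: LSL with L = 48.108495 m ≈ 48.1085 m
Convert LSL to answer units (arcs ×180/π): t = 2.341424·180/π = 134.1537°, p = ρ·p = 4.68·5.706830 = 26.7080 m, q = 2.231339·180/π = 127.8463°, L = 48.1085 m.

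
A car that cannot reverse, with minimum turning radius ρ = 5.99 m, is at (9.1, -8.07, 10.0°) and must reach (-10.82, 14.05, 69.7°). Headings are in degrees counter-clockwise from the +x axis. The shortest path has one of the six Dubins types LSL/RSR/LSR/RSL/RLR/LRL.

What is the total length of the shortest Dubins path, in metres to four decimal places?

Let ψ = atan2(Δy, Δx) = atan2(22.12, -19.92) = 132.0044° be the start→goal bearing.
Normalize: d = |goal − start| / ρ = 29.767445/5.99 = 4.969523, α = (θ_start − ψ) mod 360° = 237.9956° = 4.153807 rad, β = (θ_goal − ψ) mod 360° = 297.6956° = 5.195769 rad.
Common terms: sin α = -0.848008, cos α = -0.529984, sin β = -0.885429, cos β = 0.464774, cos(α−β) = 0.504528, d² = 24.696163. Work in radians in the unit-radius frame; every candidate has L = ρ·(t + p + q).
LSL: p² = 2 + d² − 2cos(α−β) + 2d(sin α − sin β) = 26.059043; p = √p² = 5.104806; φ = atan2(cos β − cos α, d + sin α − sin β) = 0.196122 rad; t = (φ − α) mod 2π = 2.325500 rad, q = (β − φ) mod 2π = 4.999647 rad → L = 5.99·(2.325500 + 5.104806 + 4.999647) = 5.99·12.429953 = 74.455417 m
RSR: p² = 2 + d² − 2cos(α−β) + 2d(sin β − sin α) = 25.315173; p = √p² = 5.031419; φ = atan2(cos α − cos β, d − sin α + sin β) = -0.199021 rad; t = (α − φ) mod 2π = 4.352828 rad, q = (φ − β) mod 2π = 0.888396 rad → L = 5.99·(4.352828 + 5.031419 + 0.888396) = 5.99·10.272642 = 61.533128 m
LSR: p² = d² − 2 + 2cos(α−β) + 2d(sin α + sin β) = 6.476509; p = √p² = 2.544899; φ = atan2(−cos α − cos β, d + sin α + sin β) − atan2(−2, p) = 0.686223 rad; t = (φ − α) mod 2π = 2.815602 rad, q = (φ − β) mod 2π = 1.773640 rad → L = 5.99·(2.815602 + 2.544899 + 1.773640) = 5.99·7.134140 = 42.733500 m
RSL: p² = d² − 2 + 2cos(α−β) − 2d(sin α + sin β) = 40.933927; p = √p² = 6.397963; φ = atan2(cos α + cos β, d − sin α − sin β) − atan2(2, p) = -0.312704 rad; t = (α − φ) mod 2π = 4.466511 rad, q = (β − φ) mod 2π = 5.508472 rad → L = 5.99·(4.466511 + 6.397963 + 5.508472) = 5.99·16.372946 = 98.073947 m
RLR: c = (6 − d² + 2cos(α−β) + 2d(sin α − sin β))/8 = -2.164397, |c| > 1 → infeasible
LRL: c = (6 − d² + 2cos(α−β) − 2d(sin α − sin β))/8 = -2.257380, |c| > 1 → infeasible
Shortest: LSR with L = 42.733500 m ≈ 42.7335 m

42.7335 m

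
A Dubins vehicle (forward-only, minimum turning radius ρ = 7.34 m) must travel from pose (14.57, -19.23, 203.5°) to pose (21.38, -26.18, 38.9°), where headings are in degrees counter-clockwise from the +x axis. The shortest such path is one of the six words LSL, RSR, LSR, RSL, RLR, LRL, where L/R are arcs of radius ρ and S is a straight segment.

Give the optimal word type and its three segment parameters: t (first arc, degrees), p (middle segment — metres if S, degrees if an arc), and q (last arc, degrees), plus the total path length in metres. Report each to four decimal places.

RLR: t = 21.7603°, p = 249.5039°, q = 32.3436°, L = 38.8943 m

Let ψ = atan2(Δy, Δx) = atan2(-6.95, 6.81) = -45.5829° be the start→goal bearing.
Normalize: d = |goal − start| / ρ = 9.730293/7.34 = 1.325653, α = (θ_start − ψ) mod 360° = 249.0829° = 4.347317 rad, β = (θ_goal − ψ) mod 360° = 84.4829° = 1.474505 rad.
Common terms: sin α = -0.934098, cos α = -0.357016, sin β = 0.995368, cos β = 0.096142, cos(α−β) = -0.964095, d² = 1.757356. Work in radians in the unit-radius frame; every candidate has L = ρ·(t + p + q).
LSL: p² = 2 + d² − 2cos(α−β) + 2d(sin α − sin β) = 0.569943; p = √p² = 0.754945; φ = atan2(cos β − cos α, d + sin α − sin β) = 2.497775 rad; t = (φ − α) mod 2π = 4.433643 rad, q = (β − φ) mod 2π = 5.259916 rad → L = 7.34·(4.433643 + 0.754945 + 5.259916) = 7.34·10.448504 = 76.692020 m
RSR: p² = 2 + d² − 2cos(α−β) + 2d(sin β − sin α) = 10.801151; p = √p² = 3.286510; φ = atan2(cos α − cos β, d − sin α + sin β) = -0.138325 rad; t = (α − φ) mod 2π = 4.485642 rad, q = (φ − β) mod 2π = 4.670355 rad → L = 7.34·(4.485642 + 3.286510 + 4.670355) = 7.34·12.442508 = 91.328006 m
LSR: p² = d² − 2 + 2cos(α−β) + 2d(sin α + sin β) = -2.008391 < 0 → infeasible
RSL: p² = d² − 2 + 2cos(α−β) − 2d(sin α + sin β) = -2.333279 < 0 → infeasible
RLR: c = (6 − d² + 2cos(α−β) + 2d(sin α − sin β))/8 = -0.350144; p = 2π − arccos c = 4.354664 rad; φ = atan2(cos α − cos β, d − sin α + sin β) = -0.138325 rad; t = (α − φ + p/2) mod 2π = 0.379789 rad, q = (α − β − t + p) mod 2π = 0.564502 rad → L = 7.34·(0.379789 + 4.354664 + 0.564502) = 7.34·5.298955 = 38.894332 m
LRL: c = (6 − d² + 2cos(α−β) − 2d(sin α − sin β))/8 = 0.928757; p = 2π − arccos c = 5.903435 rad; φ = atan2(cos β − cos α, d + sin α − sin β) = 2.497775 rad; t = (φ − α + p/2) mod 2π = 1.102175 rad, q = (β − α − t + p) mod 2π = 1.928448 rad → L = 7.34·(1.102175 + 5.903435 + 1.928448) = 7.34·8.934058 = 65.575984 m
Shortest: RLR with L = 38.894332 m ≈ 38.8943 m
Convert RLR to answer units (arcs ×180/π): t = 0.379789·180/π = 21.7603°, p = 4.354664·180/π = 249.5039°, q = 0.564502·180/π = 32.3436°, L = 38.8943 m.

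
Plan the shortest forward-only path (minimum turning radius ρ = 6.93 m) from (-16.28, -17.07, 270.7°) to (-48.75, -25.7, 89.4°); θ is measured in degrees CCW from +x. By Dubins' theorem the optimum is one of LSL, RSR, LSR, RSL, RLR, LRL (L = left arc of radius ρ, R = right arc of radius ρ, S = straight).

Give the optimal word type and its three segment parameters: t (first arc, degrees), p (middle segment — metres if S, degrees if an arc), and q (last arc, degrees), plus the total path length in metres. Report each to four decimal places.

Let ψ = atan2(Δy, Δx) = atan2(-8.63, -32.47) = -165.1158° be the start→goal bearing.
Normalize: d = |goal − start| / ρ = 33.597289/6.93 = 4.848094, α = (θ_start − ψ) mod 360° = 75.8158° = 1.323236 rad, β = (θ_goal − ψ) mod 360° = 254.5158° = 4.442139 rad.
Common terms: sin α = 0.969513, cos α = 0.245040, sin β = -0.963704, cos β = -0.266972, cos(α−β) = -0.999743, d² = 23.504011. Work in radians in the unit-radius frame; every candidate has L = ρ·(t + p + q).
LSL: p² = 2 + d² − 2cos(α−β) + 2d(sin α − sin β) = 46.248333; p = √p² = 6.800613; φ = atan2(cos β − cos α, d + sin α − sin β) = -0.075360 rad; t = (φ − α) mod 2π = 4.884589 rad, q = (β − φ) mod 2π = 4.517499 rad → L = 6.93·(4.884589 + 6.800613 + 4.517499) = 6.93·16.202701 = 112.284720 m
RSR: p² = 2 + d² − 2cos(α−β) + 2d(sin β − sin α) = 8.758660; p = √p² = 2.959503; φ = atan2(cos α − cos β, d − sin α + sin β) = 0.173881 rad; t = (α − φ) mod 2π = 1.149355 rad, q = (φ − β) mod 2π = 2.014927 rad → L = 6.93·(1.149355 + 2.959503 + 2.014927) = 6.93·6.123785 = 42.437832 m
LSR: p² = d² − 2 + 2cos(α−β) + 2d(sin α + sin β) = 19.560850; p = √p² = 4.422765; φ = atan2(−cos α − cos β, d + sin α + sin β) − atan2(−2, p) = 0.429205 rad; t = (φ − α) mod 2π = 5.389155 rad, q = (φ − β) mod 2π = 2.270252 rad → L = 6.93·(5.389155 + 4.422765 + 2.270252) = 6.93·12.082171 = 83.729448 m
RSL: p² = d² − 2 + 2cos(α−β) − 2d(sin α + sin β) = 19.448203; p = √p² = 4.410012; φ = atan2(cos α + cos β, d − sin α − sin β) − atan2(2, p) = -0.430301 rad; t = (α − φ) mod 2π = 1.753537 rad, q = (β − φ) mod 2π = 4.872440 rad → L = 6.93·(1.753537 + 4.410012 + 4.872440) = 6.93·11.035989 = 76.479404 m
RLR: c = (6 − d² + 2cos(α−β) + 2d(sin α − sin β))/8 = -0.094833; p = 2π − arccos c = 4.617414 rad; φ = atan2(cos α − cos β, d − sin α + sin β) = 0.173881 rad; t = (α − φ + p/2) mod 2π = 3.458062 rad, q = (α − β − t + p) mod 2π = 4.323634 rad → L = 6.93·(3.458062 + 4.617414 + 4.323634) = 6.93·12.399109 = 85.925828 m
LRL: c = (6 − d² + 2cos(α−β) − 2d(sin α − sin β))/8 = -4.781042, |c| > 1 → infeasible
Shortest: RSR with L = 42.437832 m ≈ 42.4378 m
Convert RSR to answer units (arcs ×180/π): t = 1.149355·180/π = 65.8532°, p = ρ·p = 6.93·2.959503 = 20.5094 m, q = 2.014927·180/π = 115.4468°, L = 42.4378 m.

RSR: t = 65.8532°, p = 20.5094 m, q = 115.4468°, L = 42.4378 m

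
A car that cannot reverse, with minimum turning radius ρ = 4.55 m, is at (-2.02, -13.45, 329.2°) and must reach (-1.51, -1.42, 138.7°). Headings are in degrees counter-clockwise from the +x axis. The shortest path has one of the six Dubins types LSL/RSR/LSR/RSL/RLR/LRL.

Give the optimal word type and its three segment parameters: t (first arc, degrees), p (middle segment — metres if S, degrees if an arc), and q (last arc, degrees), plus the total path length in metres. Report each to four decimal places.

Let ψ = atan2(Δy, Δx) = atan2(12.03, 0.51) = 87.5725° be the start→goal bearing.
Normalize: d = |goal − start| / ρ = 12.040806/4.55 = 2.646331, α = (θ_start − ψ) mod 360° = 241.6275° = 4.217196 rad, β = (θ_goal − ψ) mod 360° = 51.1275° = 0.892344 rad.
Common terms: sin α = -0.879877, cos α = -0.475201, sin β = 0.778545, cos β = 0.627589, cos(α−β) = -0.983255, d² = 7.003067. Work in radians in the unit-radius frame; every candidate has L = ρ·(t + p + q).
LSL: p² = 2 + d² − 2cos(α−β) + 2d(sin α − sin β) = 2.192110; p = √p² = 1.480578; φ = atan2(cos β − cos α, d + sin α − sin β) = 0.840292 rad; t = (φ − α) mod 2π = 2.906281 rad, q = (β − φ) mod 2π = 0.052052 rad → L = 4.55·(2.906281 + 1.480578 + 0.052052) = 4.55·4.438911 = 20.197043 m
RSR: p² = 2 + d² − 2cos(α−β) + 2d(sin β − sin α) = 19.747044; p = √p² = 4.443765; φ = atan2(cos α − cos β, d − sin α + sin β) = -0.250786 rad; t = (α − φ) mod 2π = 4.467983 rad, q = (φ − β) mod 2π = 5.140055 rad → L = 4.55·(4.467983 + 4.443765 + 5.140055) = 4.55·14.051802 = 63.935700 m
LSR: p² = d² − 2 + 2cos(α−β) + 2d(sin α + sin β) = 2.500241; p = √p² = 1.581215; φ = atan2(−cos α − cos β, d + sin α + sin β) − atan2(−2, p) = 0.842003 rad; t = (φ − α) mod 2π = 2.907992 rad, q = (φ − β) mod 2π = 6.232844 rad → L = 4.55·(2.907992 + 1.581215 + 6.232844) = 4.55·10.722051 = 48.785333 m
RSL: p² = d² − 2 + 2cos(α−β) − 2d(sin α + sin β) = 3.572874; p = √p² = 1.890205; φ = atan2(cos α + cos β, d − sin α − sin β) − atan2(2, p) = -0.758210 rad; t = (α − φ) mod 2π = 4.975406 rad, q = (β − φ) mod 2π = 1.650554 rad → L = 4.55·(4.975406 + 1.890205 + 1.650554) = 4.55·8.516165 = 38.748552 m
RLR: c = (6 − d² + 2cos(α−β) + 2d(sin α − sin β))/8 = -1.468381, |c| > 1 → infeasible
LRL: c = (6 − d² + 2cos(α−β) − 2d(sin α − sin β))/8 = 0.725986; p = 2π − arccos c = 5.524856 rad; φ = atan2(cos β − cos α, d + sin α − sin β) = 0.840292 rad; t = (φ − α + p/2) mod 2π = 5.668709 rad, q = (β − α − t + p) mod 2π = 2.814480 rad → L = 4.55·(5.668709 + 5.524856 + 2.814480) = 4.55·14.008046 = 63.736609 m
Shortest: LSL with L = 20.197043 m ≈ 20.1970 m
Convert LSL to answer units (arcs ×180/π): t = 2.906281·180/π = 166.5176°, p = ρ·p = 4.55·1.480578 = 6.7366 m, q = 0.052052·180/π = 2.9824°, L = 20.1970 m.

LSL: t = 166.5176°, p = 6.7366 m, q = 2.9824°, L = 20.1970 m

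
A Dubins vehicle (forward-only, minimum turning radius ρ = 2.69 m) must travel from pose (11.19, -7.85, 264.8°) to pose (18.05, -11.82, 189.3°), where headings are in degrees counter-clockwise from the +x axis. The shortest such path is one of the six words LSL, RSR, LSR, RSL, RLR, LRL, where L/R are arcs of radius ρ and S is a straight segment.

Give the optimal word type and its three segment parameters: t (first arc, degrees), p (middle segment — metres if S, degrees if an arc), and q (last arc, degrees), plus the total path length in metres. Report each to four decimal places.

Let ψ = atan2(Δy, Δx) = atan2(-3.97, 6.86) = -30.0587° be the start→goal bearing.
Normalize: d = |goal − start| / ρ = 7.925938/2.69 = 2.946446, α = (θ_start − ψ) mod 360° = 294.8587° = 5.146255 rad, β = (θ_goal − ψ) mod 360° = 219.3587° = 3.828532 rad.
Common terms: sin α = -0.907347, cos α = 0.420382, sin β = -0.634173, cos β = -0.773191, cos(α−β) = 0.250380, d² = 8.681541. Work in radians in the unit-radius frame; every candidate has L = ρ·(t + p + q).
LSL: p² = 2 + d² − 2cos(α−β) + 2d(sin α − sin β) = 8.570998; p = √p² = 2.927627; φ = atan2(cos β − cos α, d + sin α − sin β) = -0.419926 rad; t = (φ − α) mod 2π = 0.717004 rad, q = (β − φ) mod 2π = 4.248458 rad → L = 2.69·(0.717004 + 2.927627 + 4.248458) = 2.69·7.893088 = 21.232408 m
RSR: p² = 2 + d² − 2cos(α−β) + 2d(sin β − sin α) = 11.790565; p = √p² = 3.433739; φ = atan2(cos α − cos β, d − sin α + sin β) = 0.355012 rad; t = (α − φ) mod 2π = 4.791243 rad, q = (φ − β) mod 2π = 2.809666 rad → L = 2.69·(4.791243 + 3.433739 + 2.809666) = 2.69·11.034648 = 29.683203 m
LSR: p² = d² − 2 + 2cos(α−β) + 2d(sin α + sin β) = -1.901712 < 0 → infeasible
RSL: p² = d² − 2 + 2cos(α−β) − 2d(sin α + sin β) = 16.266314; p = √p² = 4.033152; φ = atan2(cos α + cos β, d − sin α − sin β) − atan2(2, p) = -0.538805 rad; t = (α − φ) mod 2π = 5.685060 rad, q = (β − φ) mod 2π = 4.367337 rad → L = 2.69·(5.685060 + 4.033152 + 4.367337) = 2.69·14.085549 = 37.890127 m
RLR: c = (6 − d² + 2cos(α−β) + 2d(sin α − sin β))/8 = -0.473821; p = 2π − arccos c = 4.218765 rad; φ = atan2(cos α − cos β, d − sin α + sin β) = 0.355012 rad; t = (α − φ + p/2) mod 2π = 0.617440 rad, q = (α − β − t + p) mod 2π = 4.919048 rad → L = 2.69·(0.617440 + 4.218765 + 4.919048) = 2.69·9.755253 = 26.241631 m
LRL: c = (6 − d² + 2cos(α−β) − 2d(sin α − sin β))/8 = -0.071375; p = 2π − arccos c = 4.640954 rad; φ = atan2(cos β − cos α, d + sin α − sin β) = -0.419926 rad; t = (φ − α + p/2) mod 2π = 3.037481 rad, q = (β − α − t + p) mod 2π = 0.285749 rad → L = 2.69·(3.037481 + 4.640954 + 0.285749) = 2.69·7.964184 = 21.423654 m
Shortest: LSL with L = 21.232408 m ≈ 21.2324 m
Convert LSL to answer units (arcs ×180/π): t = 0.717004·180/π = 41.0813°, p = ρ·p = 2.69·2.927627 = 7.8753 m, q = 4.248458·180/π = 243.4187°, L = 21.2324 m.

LSL: t = 41.0813°, p = 7.8753 m, q = 243.4187°, L = 21.2324 m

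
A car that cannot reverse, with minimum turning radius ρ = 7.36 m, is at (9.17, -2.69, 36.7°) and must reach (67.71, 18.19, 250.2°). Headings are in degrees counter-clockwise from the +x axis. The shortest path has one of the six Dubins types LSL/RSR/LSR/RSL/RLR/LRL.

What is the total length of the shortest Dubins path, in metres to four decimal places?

Let ψ = atan2(Δy, Δx) = atan2(20.88, 58.54) = 19.6303° be the start→goal bearing.
Normalize: d = |goal − start| / ρ = 62.152281/7.36 = 8.444603, α = (θ_start − ψ) mod 360° = 17.0697° = 0.297923 rad, β = (θ_goal − ψ) mod 360° = 230.5697° = 4.024201 rad.
Common terms: sin α = 0.293535, cos α = 0.955948, sin β = -0.772398, cos β = -0.635139, cos(α−β) = -0.833886, d² = 71.311326. Work in radians in the unit-radius frame; every candidate has L = ρ·(t + p + q).
LSL: p² = 2 + d² − 2cos(α−β) + 2d(sin α − sin β) = 92.981873; p = √p² = 9.642711; φ = atan2(cos β − cos α, d + sin α − sin β) = -0.165762 rad; t = (φ − α) mod 2π = 5.819500 rad, q = (β − φ) mod 2π = 4.189963 rad → L = 7.36·(5.819500 + 9.642711 + 4.189963) = 7.36·19.652174 = 144.640002 m
RSR: p² = 2 + d² − 2cos(α−β) + 2d(sin β − sin α) = 56.976322; p = √p² = 7.548266; φ = atan2(cos α − cos β, d − sin α + sin β) = 0.212381 rad; t = (α − φ) mod 2π = 0.085542 rad, q = (φ − β) mod 2π = 2.471366 rad → L = 7.36·(0.085542 + 7.548266 + 2.471366) = 7.36·10.105174 = 74.374077 m
LSR: p² = d² − 2 + 2cos(α−β) + 2d(sin α + sin β) = 59.555942; p = √p² = 7.717250; φ = atan2(−cos α − cos β, d + sin α + sin β) − atan2(−2, p) = 0.213329 rad; t = (φ − α) mod 2π = 6.198591 rad, q = (φ − β) mod 2π = 2.472313 rad → L = 7.36·(6.198591 + 7.717250 + 2.472313) = 7.36·16.388154 = 120.616811 m
RSL: p² = d² − 2 + 2cos(α−β) − 2d(sin α + sin β) = 75.731166; p = √p² = 8.702366; φ = atan2(cos α + cos β, d − sin α − sin β) − atan2(2, p) = -0.189964 rad; t = (α − φ) mod 2π = 0.487887 rad, q = (β − φ) mod 2π = 4.214165 rad → L = 7.36·(0.487887 + 8.702366 + 4.214165) = 7.36·13.404418 = 98.656517 m
RLR: c = (6 − d² + 2cos(α−β) + 2d(sin α − sin β))/8 = -6.122040, |c| > 1 → infeasible
LRL: c = (6 − d² + 2cos(α−β) − 2d(sin α − sin β))/8 = -10.622734, |c| > 1 → infeasible
Shortest: RSR with L = 74.374077 m ≈ 74.3741 m

74.3741 m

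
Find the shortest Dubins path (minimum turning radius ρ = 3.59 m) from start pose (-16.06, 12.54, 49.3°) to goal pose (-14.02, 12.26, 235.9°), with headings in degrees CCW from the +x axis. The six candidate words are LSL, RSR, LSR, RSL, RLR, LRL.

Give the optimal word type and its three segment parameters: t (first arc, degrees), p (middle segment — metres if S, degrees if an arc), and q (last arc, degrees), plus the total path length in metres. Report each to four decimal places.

LRL: t = 60.8806°, p = 282.2132°, q = 47.9326°, L = 24.5007 m

Let ψ = atan2(Δy, Δx) = atan2(-0.28, 2.04) = -7.8153° be the start→goal bearing.
Normalize: d = |goal − start| / ρ = 2.059126/3.59 = 0.573573, α = (θ_start − ψ) mod 360° = 57.1153° = 0.996850 rad, β = (θ_goal − ψ) mod 360° = 243.7153° = 4.253634 rad.
Common terms: sin α = 0.839765, cos α = 0.542950, sin β = -0.896605, cos β = -0.442832, cos(α−β) = -0.993373, d² = 0.328986. Work in radians in the unit-radius frame; every candidate has L = ρ·(t + p + q).
LSL: p² = 2 + d² − 2cos(α−β) + 2d(sin α − sin β) = 6.307599; p = √p² = 2.511493; φ = atan2(cos β − cos α, d + sin α − sin β) = -0.403357 rad; t = (φ − α) mod 2π = 4.882978 rad, q = (β − φ) mod 2π = 4.656992 rad → L = 3.59·(4.882978 + 2.511493 + 4.656992) = 3.59·12.051463 = 43.264753 m
RSR: p² = 2 + d² − 2cos(α−β) + 2d(sin β − sin α) = 2.323863; p = √p² = 1.524422; φ = atan2(cos α − cos β, d − sin α + sin β) = 2.438396 rad; t = (α − φ) mod 2π = 4.841640 rad, q = (φ − β) mod 2π = 4.467947 rad → L = 3.59·(4.841640 + 1.524422 + 4.467947) = 3.59·10.834008 = 38.894090 m
LSR: p² = d² − 2 + 2cos(α−β) + 2d(sin α + sin β) = -3.722963 < 0 → infeasible
RSL: p² = d² − 2 + 2cos(α−β) − 2d(sin α + sin β) = -3.592556 < 0 → infeasible
RLR: c = (6 − d² + 2cos(α−β) + 2d(sin α − sin β))/8 = 0.709517; p = 2π − arccos c = 5.501202 rad; φ = atan2(cos α − cos β, d − sin α + sin β) = 2.438396 rad; t = (α − φ + p/2) mod 2π = 1.309055 rad, q = (α − β − t + p) mod 2π = 0.935362 rad → L = 3.59·(1.309055 + 5.501202 + 0.935362) = 3.59·7.745619 = 27.806773 m
LRL: c = (6 − d² + 2cos(α−β) − 2d(sin α − sin β))/8 = 0.211550; p = 2π − arccos c = 4.925550 rad; φ = atan2(cos β − cos α, d + sin α − sin β) = -0.403357 rad; t = (φ − α + p/2) mod 2π = 1.062568 rad, q = (β − α − t + p) mod 2π = 0.836581 rad → L = 3.59·(1.062568 + 4.925550 + 0.836581) = 3.59·6.824698 = 24.500667 m
Shortest: LRL with L = 24.500667 m ≈ 24.5007 m
Convert LRL to answer units (arcs ×180/π): t = 1.062568·180/π = 60.8806°, p = 4.925550·180/π = 282.2132°, q = 0.836581·180/π = 47.9326°, L = 24.5007 m.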